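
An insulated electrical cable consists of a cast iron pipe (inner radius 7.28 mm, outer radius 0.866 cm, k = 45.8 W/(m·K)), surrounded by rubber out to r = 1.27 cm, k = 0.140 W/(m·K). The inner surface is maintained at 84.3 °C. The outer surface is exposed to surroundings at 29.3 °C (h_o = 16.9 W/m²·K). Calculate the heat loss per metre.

Treat each layer as a resistance in series:
  R'_cast iron = ln(0.00866/0.00728)/(2πk) = 0.1736/(2π·45.8) = 6.032×10^-4 m·K/W
  R'_rubber = ln(0.0127/0.00866)/(2πk) = 0.3829/(2π·0.140) = 0.4353 m·K/W
  R'_conv,out = 1/(2πr h) = 1/(2π·0.0127·16.9) = 0.7415 m·K/W
ΣR = 6.032×10^-4 + 0.4353 + 0.7415 = 1.177 m·K/W
Q' = ΔT/ΣR = (84.3 °C − 29.3 °C)/1.177 = 46.7 W/m

Q' = 46.7 W/m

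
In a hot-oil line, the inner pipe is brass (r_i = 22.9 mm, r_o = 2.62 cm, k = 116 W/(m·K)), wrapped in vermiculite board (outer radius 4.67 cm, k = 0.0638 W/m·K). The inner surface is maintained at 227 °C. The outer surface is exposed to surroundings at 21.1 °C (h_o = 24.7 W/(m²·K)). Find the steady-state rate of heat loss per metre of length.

Treat each layer as a resistance in series:
  R'_brass = ln(0.0262/0.0229)/(2πk) = 0.1346/(2π·116) = 1.847×10^-4 m·K/W
  R'_vermiculite board = ln(0.0467/0.0262)/(2πk) = 0.5780/(2π·0.0638) = 1.442 m·K/W
  R'_conv,out = 1/(2πr h) = 1/(2π·0.0467·24.7) = 0.1380 m·K/W
ΣR = 1.847×10^-4 + 1.442 + 0.1380 = 1.580 m·K/W
Q' = ΔT/ΣR = (227 °C − 21.1 °C)/1.580 = 130 W/m

Q' = 130 W/m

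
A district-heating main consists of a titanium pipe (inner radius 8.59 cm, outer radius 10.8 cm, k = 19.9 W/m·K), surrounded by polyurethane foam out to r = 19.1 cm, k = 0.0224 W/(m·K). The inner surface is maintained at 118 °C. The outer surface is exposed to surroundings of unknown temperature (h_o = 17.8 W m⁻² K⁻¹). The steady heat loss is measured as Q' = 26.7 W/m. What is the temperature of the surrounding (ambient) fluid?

Sum the resistances:
  R'_titanium = ln(0.108/0.0859)/(2πk) = 0.2289/(2π·19.9) = 0.001831 m·K/W
  R'_polyurethane foam = ln(0.191/0.108)/(2πk) = 0.5701/(2π·0.0224) = 4.051 m·K/W
  R'_conv,out = 1/(2πr h) = 1/(2π·0.191·17.8) = 0.04681 m·K/W
ΣR = 4.100 m·K/W
ΔT = Q'·ΣR = 26.7 × 4.100 = 109.5 K
Heat flows outward, so T_out = T_in − ΔT = 118 − 109.5 = 8.5 °C

T_out = 8.5 °C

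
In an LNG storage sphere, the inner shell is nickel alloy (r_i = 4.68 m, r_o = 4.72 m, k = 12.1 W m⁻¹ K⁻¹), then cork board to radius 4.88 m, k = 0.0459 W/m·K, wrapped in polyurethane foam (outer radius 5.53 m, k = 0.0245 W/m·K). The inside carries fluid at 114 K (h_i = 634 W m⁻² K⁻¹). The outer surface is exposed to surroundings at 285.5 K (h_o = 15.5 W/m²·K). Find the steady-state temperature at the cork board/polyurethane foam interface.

T = 137 K

Resistance network (inner→outer):
  R_conv,in = 1/(4πr²h) = 1/(4π·4.68²·634) = 5.731×10^-6 K/W
  R_nickel alloy = (1/4.68 − 1/4.72)/(4πk) = 0.001811/(4π·12.1) = 1.191×10^-5 K/W
  R_cork board = (1/4.72 − 1/4.88)/(4πk) = 0.006946/(4π·0.0459) = 0.01204 K/W
  R_polyurethane foam = (1/4.88 − 1/5.53)/(4πk) = 0.02409/(4π·0.0245) = 0.07823 K/W
  R_conv,out = 1/(4πr²h) = 1/(4π·5.53²·15.5) = 1.679×10^-4 K/W
ΣR = 5.731×10^-6 + 1.191×10^-5 + 0.01204 + 0.07823 + 1.679×10^-4 = 0.09046 K/W
Q = ΔT/ΣR = (114 K − 285.5 K)/0.09046 = -1896 W
From the inner boundary to the cork board/polyurethane foam interface, ΣR_partial = 0.01206 K/W.
T_interface = T_in − Q·ΣR_partial = 114 K − (-1896)(0.01206) = 137 K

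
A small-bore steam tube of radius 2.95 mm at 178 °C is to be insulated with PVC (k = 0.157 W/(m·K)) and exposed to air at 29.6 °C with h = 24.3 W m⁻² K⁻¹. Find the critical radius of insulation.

r_cr = 0.646 cm

For a cylinder, r_cr = k_ins/h = 0.157/24.3 = 0.00646 m = 0.646 cm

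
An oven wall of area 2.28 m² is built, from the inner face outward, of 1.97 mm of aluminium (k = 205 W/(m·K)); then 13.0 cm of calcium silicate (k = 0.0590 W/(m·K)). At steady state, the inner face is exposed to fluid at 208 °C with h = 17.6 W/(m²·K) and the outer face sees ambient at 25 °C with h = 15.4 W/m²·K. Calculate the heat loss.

Series thermal resistances, inner to outer:
  R_conv,in = 1/(hA) = 1/(17.6·2.28) = 0.02492 K/W
  R_aluminium = L/(kA) = 0.00197/(205·2.28) = 4.215×10^-6 K/W
  R_calcium silicate = L/(kA) = 0.130/(0.0590·2.28) = 0.9664 K/W
  R_conv,out = 1/(hA) = 1/(15.4·2.28) = 0.02848 K/W
ΣR = 0.02492 + 4.215×10^-6 + 0.9664 + 0.02848 = 1.020 K/W
Q = ΔT/ΣR = (208 °C − 25 °C)/1.020 = 179 W

Q = 179 W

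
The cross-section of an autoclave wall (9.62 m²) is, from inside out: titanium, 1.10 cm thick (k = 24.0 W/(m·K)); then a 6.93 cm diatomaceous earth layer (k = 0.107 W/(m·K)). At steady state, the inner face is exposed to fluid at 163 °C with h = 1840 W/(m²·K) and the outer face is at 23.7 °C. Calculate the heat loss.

Q = 2.07 kW

Resistance network (inner→outer):
  R_conv,in = 1/(hA) = 1/(1840·9.62) = 5.649×10^-5 K/W
  R_titanium = L/(kA) = 0.0110/(24.0·9.62) = 4.764×10^-5 K/W
  R_diatomaceous earth = L/(kA) = 0.0693/(0.107·9.62) = 0.06732 K/W
ΣR = 5.649×10^-5 + 4.764×10^-5 + 0.06732 = 0.06742 K/W
Q = ΔT/ΣR = (163 °C − 23.7 °C)/0.06742 = 2070 W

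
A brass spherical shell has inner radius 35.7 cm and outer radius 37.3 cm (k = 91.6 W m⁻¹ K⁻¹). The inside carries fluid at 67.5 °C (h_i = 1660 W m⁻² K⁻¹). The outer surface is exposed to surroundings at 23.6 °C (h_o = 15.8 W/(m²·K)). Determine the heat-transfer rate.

Q = 1200 W

Resistance network (inner→outer):
  R_conv,in = 1/(4πr²h) = 1/(4π·0.357²·1660) = 3.761×10^-4 K/W
  R_brass = (1/0.357 − 1/0.373)/(4πk) = 0.1202/(4π·91.6) = 1.044×10^-4 K/W
  R_conv,out = 1/(4πr²h) = 1/(4π·0.373²·15.8) = 0.03620 K/W
ΣR = 3.761×10^-4 + 1.044×10^-4 + 0.03620 = 0.03668 K/W
Q = ΔT/ΣR = (67.5 °C − 23.6 °C)/0.03668 = 1200 W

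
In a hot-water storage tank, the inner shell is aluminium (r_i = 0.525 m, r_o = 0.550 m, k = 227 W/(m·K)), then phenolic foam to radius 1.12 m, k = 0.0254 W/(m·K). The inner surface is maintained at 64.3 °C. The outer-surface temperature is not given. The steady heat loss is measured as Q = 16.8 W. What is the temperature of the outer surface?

T_out = 15.6 °C

Sum the resistances:
  R_aluminium = (1/0.525 − 1/0.550)/(4πk) = 0.08658/(4π·227) = 3.035×10^-5 K/W
  R_phenolic foam = (1/0.550 − 1/1.12)/(4πk) = 0.9253/(4π·0.0254) = 2.899 K/W
ΣR = 2.899 K/W
ΔT = Q·ΣR = 16.8 × 2.899 = 48.70 K
Heat flows outward, so T_out = T_in − ΔT = 64.3 − 48.70 = 15.6 °C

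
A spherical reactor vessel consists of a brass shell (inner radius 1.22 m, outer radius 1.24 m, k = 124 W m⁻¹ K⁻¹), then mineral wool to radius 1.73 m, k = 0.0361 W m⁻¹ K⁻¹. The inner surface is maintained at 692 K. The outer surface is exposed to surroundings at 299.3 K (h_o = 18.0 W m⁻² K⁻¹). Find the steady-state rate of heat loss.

Q = 778 W

Series thermal resistances, inner to outer:
  R_brass = (1/1.22 − 1/1.24)/(4πk) = 0.01322/(4π·124) = 8.484×10^-6 K/W
  R_mineral wool = (1/1.24 − 1/1.73)/(4πk) = 0.2284/(4π·0.0361) = 0.5035 K/W
  R_conv,out = 1/(4πr²h) = 1/(4π·1.73²·18.0) = 0.001477 K/W
ΣR = 8.484×10^-6 + 0.5035 + 0.001477 = 0.5050 K/W
Q = ΔT/ΣR = (692 K − 299.3 K)/0.5050 = 778 W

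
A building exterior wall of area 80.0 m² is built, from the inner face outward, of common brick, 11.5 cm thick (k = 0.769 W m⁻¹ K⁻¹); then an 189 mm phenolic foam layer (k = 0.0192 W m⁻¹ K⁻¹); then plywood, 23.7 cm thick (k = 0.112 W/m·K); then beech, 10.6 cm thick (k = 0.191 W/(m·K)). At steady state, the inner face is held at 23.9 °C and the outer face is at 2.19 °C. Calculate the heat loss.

Resistance network (inner→outer):
  R_common brick = L/(kA) = 0.115/(0.769·80.0) = 0.001869 K/W
  R_phenolic foam = L/(kA) = 0.189/(0.0192·80.0) = 0.1230 K/W
  R_plywood = L/(kA) = 0.237/(0.112·80.0) = 0.02645 K/W
  R_beech = L/(kA) = 0.106/(0.191·80.0) = 0.006937 K/W
ΣR = 0.001869 + 0.1230 + 0.02645 + 0.006937 = 0.1583 K/W
Q = ΔT/ΣR = (23.9 °C − 2.19 °C)/0.1583 = 137 W

Q = 137 W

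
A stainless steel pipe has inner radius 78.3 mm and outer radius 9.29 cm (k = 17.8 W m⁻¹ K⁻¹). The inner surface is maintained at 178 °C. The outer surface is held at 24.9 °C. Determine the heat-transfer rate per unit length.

Q' = 1.00×10^5 W/m

Q' = 2πk·ΔT/ln(r₂/r₁) = 2π × 17.8 × 153.1 / ln(0.0929/0.0783) = 1.00×10^5 W/m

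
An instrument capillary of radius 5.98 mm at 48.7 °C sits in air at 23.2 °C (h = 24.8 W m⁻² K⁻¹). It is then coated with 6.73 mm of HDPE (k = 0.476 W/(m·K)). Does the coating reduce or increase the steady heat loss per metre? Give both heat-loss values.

increases: 23.8 → 33.7 W/m

Critical radius for a cylinder: r_cr = k/h = 0.0192 m = 1.92 cm.
Outer radius after coating: r₂ = 0.00598 + 0.00673 = 0.01271 m.
Since r₁ < r_cr and r₂ ≤ r_cr, the coating moves toward the maximum at r_cr — heat loss rises.
Bare: R = 1/(2πr₁h) = 1.073 m·K/W; Q = 25.5/1.073 = 23.8 W/m.
Coated: R = R_cond + R_conv = 0.7570 m·K/W; Q = 25.5/0.7570 = 33.7 W/m.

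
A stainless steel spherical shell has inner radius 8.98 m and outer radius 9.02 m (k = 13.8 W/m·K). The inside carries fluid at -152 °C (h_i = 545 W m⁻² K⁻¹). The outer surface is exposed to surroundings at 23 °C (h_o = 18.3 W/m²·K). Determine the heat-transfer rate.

Q = 3.01×10^6 W

Series thermal resistances, inner to outer:
  R_conv,in = 1/(4πr²h) = 1/(4π·8.98²·545) = 1.811×10^-6 K/W
  R_stainless steel = (1/8.98 − 1/9.02)/(4πk) = 4.938×10^-4/(4π·13.8) = 2.848×10^-6 K/W
  R_conv,out = 1/(4πr²h) = 1/(4π·9.02²·18.3) = 5.345×10^-5 K/W
ΣR = 1.811×10^-6 + 2.848×10^-6 + 5.345×10^-5 = 5.811×10^-5 K/W
Q = ΔT/ΣR = (-152 °C − 23 °C)/5.811×10^-5 = -3.01×10^6 W
(Negative Q ⇒ heat flows inward; heat gain = 3.01×10^6 W.)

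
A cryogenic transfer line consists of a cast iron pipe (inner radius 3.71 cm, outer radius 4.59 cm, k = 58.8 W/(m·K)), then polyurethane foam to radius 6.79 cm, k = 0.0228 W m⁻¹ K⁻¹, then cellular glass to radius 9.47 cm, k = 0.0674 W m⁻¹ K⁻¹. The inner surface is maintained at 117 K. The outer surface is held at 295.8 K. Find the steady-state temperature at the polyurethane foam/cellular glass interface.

Resistance network (inner→outer):
  R'_cast iron = ln(0.0459/0.0371)/(2πk) = 0.2128/(2π·58.8) = 5.761×10^-4 m·K/W
  R'_polyurethane foam = ln(0.0679/0.0459)/(2πk) = 0.3916/(2π·0.0228) = 2.733 m·K/W
  R'_cellular glass = ln(0.0947/0.0679)/(2πk) = 0.3327/(2π·0.0674) = 0.7856 m·K/W
ΣR = 5.761×10^-4 + 2.733 + 0.7856 = 3.519 m·K/W
Q' = ΔT/ΣR = (117 K − 295.8 K)/3.519 = -50.81 W/m
From the inner boundary to the polyurethane foam/cellular glass interface, ΣR_partial = 2.734 m·K/W.
T_interface = T_in − Q'·ΣR_partial = 117 K − (-50.81)(2.734) = 255.9 K

T = 255.9 K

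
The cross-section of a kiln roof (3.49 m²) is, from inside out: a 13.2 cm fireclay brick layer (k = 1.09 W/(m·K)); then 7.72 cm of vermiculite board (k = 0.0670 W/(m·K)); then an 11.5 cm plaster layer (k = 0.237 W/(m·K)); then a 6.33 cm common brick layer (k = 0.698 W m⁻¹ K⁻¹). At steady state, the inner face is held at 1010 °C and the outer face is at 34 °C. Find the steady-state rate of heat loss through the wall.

Treat each layer as a resistance in series:
  R_fireclay brick = L/(kA) = 0.132/(1.09·3.49) = 0.03470 K/W
  R_vermiculite board = L/(kA) = 0.0772/(0.0670·3.49) = 0.3302 K/W
  R_plaster = L/(kA) = 0.115/(0.237·3.49) = 0.1390 K/W
  R_common brick = L/(kA) = 0.0633/(0.698·3.49) = 0.02599 K/W
ΣR = 0.03470 + 0.3302 + 0.1390 + 0.02599 = 0.5299 K/W
Q = ΔT/ΣR = (1010 °C − 34 °C)/0.5299 = 1840 W

Q = 1840 W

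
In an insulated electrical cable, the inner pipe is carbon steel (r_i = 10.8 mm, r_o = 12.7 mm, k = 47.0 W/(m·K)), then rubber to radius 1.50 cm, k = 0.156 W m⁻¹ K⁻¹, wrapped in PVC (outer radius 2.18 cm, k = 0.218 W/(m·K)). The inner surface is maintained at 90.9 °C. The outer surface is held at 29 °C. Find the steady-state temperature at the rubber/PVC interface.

T = 67.1 °C

Series thermal resistances, inner to outer:
  R'_carbon steel = ln(0.0127/0.0108)/(2πk) = 0.1621/(2π·47.0) = 5.488×10^-4 m·K/W
  R'_rubber = ln(0.0150/0.0127)/(2πk) = 0.1664/(2π·0.156) = 0.1698 m·K/W
  R'_PVC = ln(0.0218/0.0150)/(2πk) = 0.3739/(2π·0.218) = 0.2729 m·K/W
ΣR = 5.488×10^-4 + 0.1698 + 0.2729 = 0.4432 m·K/W
Q' = ΔT/ΣR = (90.9 °C − 29 °C)/0.4432 = 139.7 W/m
From the inner boundary to the rubber/PVC interface, ΣR_partial = 0.1703 m·K/W.
T_interface = T_in − Q'·ΣR_partial = 90.9 °C − (139.7)(0.1703) = 67.1 °C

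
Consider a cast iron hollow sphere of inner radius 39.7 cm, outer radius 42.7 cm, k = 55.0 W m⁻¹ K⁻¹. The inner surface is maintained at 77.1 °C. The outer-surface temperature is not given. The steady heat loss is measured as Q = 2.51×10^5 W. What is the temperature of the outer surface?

T_out = 12.8 °C

Series resistances:
  R_cast iron = (1/0.397 − 1/0.427)/(4πk) = 0.1770/(4π·55.0) = 2.561×10^-4 K/W
ΣR = 2.561×10^-4 K/W
ΔT = Q·ΣR = 2.51×10^5 × 2.561×10^-4 = 64.28 K
Heat flows outward, so T_out = T_in − ΔT = 77.1 − 64.28 = 12.8 °C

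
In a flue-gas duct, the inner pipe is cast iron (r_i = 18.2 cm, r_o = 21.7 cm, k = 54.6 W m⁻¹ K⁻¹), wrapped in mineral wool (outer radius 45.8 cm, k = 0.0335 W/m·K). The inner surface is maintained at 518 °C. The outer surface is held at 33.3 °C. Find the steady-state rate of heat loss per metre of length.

Q' = 137 W/m

Resistance network (inner→outer):
  R'_cast iron = ln(0.217/0.182)/(2πk) = 0.1759/(2π·54.6) = 5.127×10^-4 m·K/W
  R'_mineral wool = ln(0.458/0.217)/(2πk) = 0.7470/(2π·0.0335) = 3.549 m·K/W
ΣR = 5.127×10^-4 + 3.549 = 3.550 m·K/W
Q' = ΔT/ΣR = (518 °C − 33.3 °C)/3.550 = 137 W/m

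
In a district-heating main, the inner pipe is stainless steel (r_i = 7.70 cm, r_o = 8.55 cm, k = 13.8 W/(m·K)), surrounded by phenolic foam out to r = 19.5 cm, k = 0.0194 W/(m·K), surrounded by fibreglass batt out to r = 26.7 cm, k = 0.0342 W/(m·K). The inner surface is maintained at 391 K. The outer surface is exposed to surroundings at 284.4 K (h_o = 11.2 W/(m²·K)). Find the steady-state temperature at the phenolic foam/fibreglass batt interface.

Resistance network (inner→outer):
  R'_stainless steel = ln(0.0855/0.0770)/(2πk) = 0.1047/(2π·13.8) = 0.001208 m·K/W
  R'_phenolic foam = ln(0.195/0.0855)/(2πk) = 0.8245/(2π·0.0194) = 6.764 m·K/W
  R'_fibreglass batt = ln(0.267/0.195)/(2πk) = 0.3142/(2π·0.0342) = 1.462 m·K/W
  R'_conv,out = 1/(2πr h) = 1/(2π·0.267·11.2) = 0.05322 m·K/W
ΣR = 0.001208 + 6.764 + 1.462 + 0.05322 = 8.280 m·K/W
Q' = ΔT/ΣR = (391 K − 284.4 K)/8.280 = 12.87 W/m
From the inner boundary to the phenolic foam/fibreglass batt interface, ΣR_partial = 6.765 m·K/W.
T_interface = T_in − Q'·ΣR_partial = 391 K − (12.87)(6.765) = 303.9 K

T = 303.9 K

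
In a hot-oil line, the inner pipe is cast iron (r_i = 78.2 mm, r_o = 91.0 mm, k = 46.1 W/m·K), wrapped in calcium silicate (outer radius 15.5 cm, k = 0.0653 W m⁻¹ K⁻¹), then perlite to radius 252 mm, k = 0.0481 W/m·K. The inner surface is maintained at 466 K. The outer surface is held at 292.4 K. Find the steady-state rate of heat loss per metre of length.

Q' = 59.7 W/m

Resistance network (inner→outer):
  R'_cast iron = ln(0.0910/0.0782)/(2πk) = 0.1516/(2π·46.1) = 5.233×10^-4 m·K/W
  R'_calcium silicate = ln(0.155/0.0910)/(2πk) = 0.5326/(2π·0.0653) = 1.298 m·K/W
  R'_perlite = ln(0.252/0.155)/(2πk) = 0.4860/(2π·0.0481) = 1.608 m·K/W
ΣR = 5.233×10^-4 + 1.298 + 1.608 = 2.907 m·K/W
Q' = ΔT/ΣR = (466 K − 292.4 K)/2.907 = 59.7 W/m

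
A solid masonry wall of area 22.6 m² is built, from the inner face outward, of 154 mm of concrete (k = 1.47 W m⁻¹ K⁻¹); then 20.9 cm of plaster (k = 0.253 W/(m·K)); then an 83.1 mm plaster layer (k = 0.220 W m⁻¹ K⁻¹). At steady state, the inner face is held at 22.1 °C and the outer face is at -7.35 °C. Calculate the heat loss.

Series thermal resistances, inner to outer:
  R_concrete = L/(kA) = 0.154/(1.47·22.6) = 0.004635 K/W
  R_plaster = L/(kA) = 0.209/(0.253·22.6) = 0.03655 K/W
  R_plaster = L/(kA) = 0.0831/(0.220·22.6) = 0.01671 K/W
ΣR = 0.004635 + 0.03655 + 0.01671 = 0.05790 K/W
Q = ΔT/ΣR = (22.1 °C − -7.35 °C)/0.05790 = 509 W

Q = 509 W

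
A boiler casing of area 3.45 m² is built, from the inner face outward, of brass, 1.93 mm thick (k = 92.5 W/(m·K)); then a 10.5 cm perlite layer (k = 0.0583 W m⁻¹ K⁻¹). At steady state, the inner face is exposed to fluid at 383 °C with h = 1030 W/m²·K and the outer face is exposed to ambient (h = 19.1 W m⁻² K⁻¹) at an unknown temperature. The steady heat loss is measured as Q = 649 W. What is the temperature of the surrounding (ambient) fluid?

T_out = 34.2 °C

Series resistances:
  R_conv,in = 1/(hA) = 1/(1030·3.45) = 2.814×10^-4 K/W
  R_brass = L/(kA) = 0.00193/(92.5·3.45) = 6.048×10^-6 K/W
  R_perlite = L/(kA) = 0.105/(0.0583·3.45) = 0.5220 K/W
  R_conv,out = 1/(hA) = 1/(19.1·3.45) = 0.01518 K/W
ΣR = 0.5375 K/W
ΔT = Q·ΣR = 649 × 0.5375 = 348.8 K
Heat flows outward, so T_out = T_in − ΔT = 383 − 348.8 = 34.2 °C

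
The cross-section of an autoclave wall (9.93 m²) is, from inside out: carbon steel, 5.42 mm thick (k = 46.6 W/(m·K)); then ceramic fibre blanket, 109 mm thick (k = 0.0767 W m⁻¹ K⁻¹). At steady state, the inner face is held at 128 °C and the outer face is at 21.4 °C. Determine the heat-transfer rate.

Treat each layer as a resistance in series:
  R_carbon steel = L/(kA) = 0.00542/(46.6·9.93) = 1.171×10^-5 K/W
  R_ceramic fibre blanket = L/(kA) = 0.109/(0.0767·9.93) = 0.1431 K/W
ΣR = 1.171×10^-5 + 0.1431 = 0.1431 K/W
Q = ΔT/ΣR = (128 °C − 21.4 °C)/0.1431 = 745 W

Q = 745 W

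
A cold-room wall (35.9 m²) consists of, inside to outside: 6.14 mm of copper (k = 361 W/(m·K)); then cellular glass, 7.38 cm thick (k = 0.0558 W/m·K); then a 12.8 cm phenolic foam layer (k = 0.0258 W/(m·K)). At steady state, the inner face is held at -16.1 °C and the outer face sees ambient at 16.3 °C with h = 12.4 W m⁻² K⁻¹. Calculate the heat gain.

Q = 183 W

Treat each layer as a resistance in series:
  R_copper = L/(kA) = 0.00614/(361·35.9) = 4.738×10^-7 K/W
  R_cellular glass = L/(kA) = 0.0738/(0.0558·35.9) = 0.03684 K/W
  R_phenolic foam = L/(kA) = 0.128/(0.0258·35.9) = 0.1382 K/W
  R_conv,out = 1/(hA) = 1/(12.4·35.9) = 0.002246 K/W
ΣR = 4.738×10^-7 + 0.03684 + 0.1382 + 0.002246 = 0.1773 K/W
Q = ΔT/ΣR = (-16.1 °C − 16.3 °C)/0.1773 = -183 W
(Negative Q ⇒ heat flows inward; heat gain = 183 W.)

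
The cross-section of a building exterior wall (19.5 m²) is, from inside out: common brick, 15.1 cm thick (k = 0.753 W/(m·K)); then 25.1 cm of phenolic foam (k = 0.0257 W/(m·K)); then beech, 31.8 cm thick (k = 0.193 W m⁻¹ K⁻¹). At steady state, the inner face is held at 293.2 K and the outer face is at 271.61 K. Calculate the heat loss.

Series thermal resistances, inner to outer:
  R_common brick = L/(kA) = 0.151/(0.753·19.5) = 0.01028 K/W
  R_phenolic foam = L/(kA) = 0.251/(0.0257·19.5) = 0.5008 K/W
  R_beech = L/(kA) = 0.318/(0.193·19.5) = 0.08450 K/W
ΣR = 0.01028 + 0.5008 + 0.08450 = 0.5956 K/W
Q = ΔT/ΣR = (293.2 K − 271.61 K)/0.5956 = 36.2 W

Q = 36.2 W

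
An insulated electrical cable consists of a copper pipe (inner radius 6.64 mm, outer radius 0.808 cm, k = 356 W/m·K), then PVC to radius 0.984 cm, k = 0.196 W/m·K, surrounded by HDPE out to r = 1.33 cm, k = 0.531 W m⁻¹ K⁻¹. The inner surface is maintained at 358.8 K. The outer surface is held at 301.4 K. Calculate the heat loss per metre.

Q' = 229 W/m

Resistance network (inner→outer):
  R'_copper = ln(0.00808/0.00664)/(2πk) = 0.1963/(2π·356) = 8.775×10^-5 m·K/W
  R'_PVC = ln(0.00984/0.00808)/(2πk) = 0.1971/(2π·0.196) = 0.1600 m·K/W
  R'_HDPE = ln(0.0133/0.00984)/(2πk) = 0.3013/(2π·0.531) = 0.09031 m·K/W
ΣR = 8.775×10^-5 + 0.1600 + 0.09031 = 0.2504 m·K/W
Q' = ΔT/ΣR = (358.8 K − 301.4 K)/0.2504 = 229 W/m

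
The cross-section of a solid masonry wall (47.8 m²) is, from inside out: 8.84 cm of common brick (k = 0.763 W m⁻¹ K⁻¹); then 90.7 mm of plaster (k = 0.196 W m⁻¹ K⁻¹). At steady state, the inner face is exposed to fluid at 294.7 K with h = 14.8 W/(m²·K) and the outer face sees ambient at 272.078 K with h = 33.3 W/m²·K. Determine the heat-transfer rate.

Resistance network (inner→outer):
  R_conv,in = 1/(hA) = 1/(14.8·47.8) = 0.001414 K/W
  R_common brick = L/(kA) = 0.0884/(0.763·47.8) = 0.002424 K/W
  R_plaster = L/(kA) = 0.0907/(0.196·47.8) = 0.009681 K/W
  R_conv,out = 1/(hA) = 1/(33.3·47.8) = 6.282×10^-4 K/W
ΣR = 0.001414 + 0.002424 + 0.009681 + 6.282×10^-4 = 0.01415 K/W
Q = ΔT/ΣR = (294.7 K − 272.078 K)/0.01415 = 1600 W

Q = 1600 W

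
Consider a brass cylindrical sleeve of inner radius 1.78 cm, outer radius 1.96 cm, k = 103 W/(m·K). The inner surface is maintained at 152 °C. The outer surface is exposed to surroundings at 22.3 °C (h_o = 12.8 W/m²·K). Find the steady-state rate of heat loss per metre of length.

Treat each layer as a resistance in series:
  R'_brass = ln(0.0196/0.0178)/(2πk) = 0.09633/(2π·103) = 1.489×10^-4 m·K/W
  R'_conv,out = 1/(2πr h) = 1/(2π·0.0196·12.8) = 0.6344 m·K/W
ΣR = 1.489×10^-4 + 0.6344 = 0.6345 m·K/W
Q' = ΔT/ΣR = (152 °C − 22.3 °C)/0.6345 = 204 W/m

Q' = 204 W/m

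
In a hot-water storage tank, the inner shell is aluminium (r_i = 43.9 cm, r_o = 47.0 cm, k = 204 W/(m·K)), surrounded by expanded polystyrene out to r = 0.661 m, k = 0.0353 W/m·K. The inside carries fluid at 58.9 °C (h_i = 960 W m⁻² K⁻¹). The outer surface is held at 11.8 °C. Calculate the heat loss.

Treat each layer as a resistance in series:
  R_conv,in = 1/(4πr²h) = 1/(4π·0.439²·960) = 4.301×10^-4 K/W
  R_aluminium = (1/0.439 − 1/0.470)/(4πk) = 0.1502/(4π·204) = 5.861×10^-5 K/W
  R_expanded polystyrene = (1/0.470 − 1/0.661)/(4πk) = 0.6148/(4π·0.0353) = 1.386 K/W
ΣR = 4.301×10^-4 + 5.861×10^-5 + 1.386 = 1.386 K/W
Q = ΔT/ΣR = (58.9 °C − 11.8 °C)/1.386 = 34.0 W

Q = 34.0 W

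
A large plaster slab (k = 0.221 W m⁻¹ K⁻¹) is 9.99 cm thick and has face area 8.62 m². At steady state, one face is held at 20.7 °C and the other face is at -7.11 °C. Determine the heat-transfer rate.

Q = kA·ΔT/L = 0.221 × 8.62 × |20.7 °C − -7.11 °C| / 0.0999 = 530 W

Q = 530 W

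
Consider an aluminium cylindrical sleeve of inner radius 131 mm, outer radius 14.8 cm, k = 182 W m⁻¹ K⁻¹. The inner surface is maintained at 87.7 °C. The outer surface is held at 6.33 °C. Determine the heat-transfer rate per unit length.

Q' = 2πk·ΔT/ln(r₂/r₁) = 2π × 182 × 81.37 / ln(0.148/0.131) = 7.63×10^5 W/m

Q' = 763 kW/m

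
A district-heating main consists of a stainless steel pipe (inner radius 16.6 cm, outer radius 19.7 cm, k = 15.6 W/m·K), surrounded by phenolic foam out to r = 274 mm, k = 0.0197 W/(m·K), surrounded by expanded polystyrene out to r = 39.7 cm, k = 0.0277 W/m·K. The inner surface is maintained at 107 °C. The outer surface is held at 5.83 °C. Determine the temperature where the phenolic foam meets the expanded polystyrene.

T = 50.8 °C

Series thermal resistances, inner to outer:
  R'_stainless steel = ln(0.197/0.166)/(2πk) = 0.1712/(2π·15.6) = 0.001747 m·K/W
  R'_phenolic foam = ln(0.274/0.197)/(2πk) = 0.3299/(2π·0.0197) = 2.665 m·K/W
  R'_expanded polystyrene = ln(0.397/0.274)/(2πk) = 0.3708/(2π·0.0277) = 2.131 m·K/W
ΣR = 0.001747 + 2.665 + 2.131 = 4.798 m·K/W
Q' = ΔT/ΣR = (107 °C − 5.83 °C)/4.798 = 21.09 W/m
From the inner boundary to the phenolic foam/expanded polystyrene interface, ΣR_partial = 2.667 m·K/W.
T_interface = T_in − Q'·ΣR_partial = 107 °C − (21.09)(2.667) = 50.8 °C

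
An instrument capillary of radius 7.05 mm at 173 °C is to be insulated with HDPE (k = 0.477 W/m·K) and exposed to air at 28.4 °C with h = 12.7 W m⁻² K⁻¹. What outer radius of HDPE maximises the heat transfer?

For a cylinder, r_cr = k_ins/h = 0.477/12.7 = 0.0376 m = 3.76 cm

r_cr = 3.76 cm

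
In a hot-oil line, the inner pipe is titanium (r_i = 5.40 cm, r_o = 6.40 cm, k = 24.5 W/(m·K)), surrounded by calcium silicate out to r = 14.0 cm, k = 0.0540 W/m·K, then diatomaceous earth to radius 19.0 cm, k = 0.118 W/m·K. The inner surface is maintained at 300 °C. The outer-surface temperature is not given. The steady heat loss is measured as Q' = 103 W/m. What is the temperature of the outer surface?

Sum the resistances:
  R'_titanium = ln(0.0640/0.0540)/(2πk) = 0.1699/(2π·24.5) = 0.001104 m·K/W
  R'_calcium silicate = ln(0.140/0.0640)/(2πk) = 0.7828/(2π·0.0540) = 2.307 m·K/W
  R'_diatomaceous earth = ln(0.190/0.140)/(2πk) = 0.3054/(2π·0.118) = 0.4119 m·K/W
ΣR = 2.720 m·K/W
ΔT = Q'·ΣR = 103 × 2.720 = 280.2 K
Heat flows outward, so T_out = T_in − ΔT = 300 − 280.2 = 19.8 °C

T_out = 19.8 °C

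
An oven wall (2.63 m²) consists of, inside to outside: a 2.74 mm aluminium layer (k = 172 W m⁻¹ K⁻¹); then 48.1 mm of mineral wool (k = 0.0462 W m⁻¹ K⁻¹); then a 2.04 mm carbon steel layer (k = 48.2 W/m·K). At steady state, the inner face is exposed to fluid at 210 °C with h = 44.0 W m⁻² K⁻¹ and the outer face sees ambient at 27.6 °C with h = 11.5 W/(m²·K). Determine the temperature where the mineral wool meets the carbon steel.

T = 41.4 °C

Resistance network (inner→outer):
  R_conv,in = 1/(hA) = 1/(44.0·2.63) = 0.008642 K/W
  R_aluminium = L/(kA) = 0.00274/(172·2.63) = 6.057×10^-6 K/W
  R_mineral wool = L/(kA) = 0.0481/(0.0462·2.63) = 0.3959 K/W
  R_carbon steel = L/(kA) = 0.00204/(48.2·2.63) = 1.609×10^-5 K/W
  R_conv,out = 1/(hA) = 1/(11.5·2.63) = 0.03306 K/W
ΣR = 0.008642 + 6.057×10^-6 + 0.3959 + 1.609×10^-5 + 0.03306 = 0.4376 K/W
Q = ΔT/ΣR = (210 °C − 27.6 °C)/0.4376 = 416.8 W
From the inner boundary to the mineral wool/carbon steel interface, ΣR_partial = 0.4045 K/W.
T_interface = T_in − Q·ΣR_partial = 210 °C − (416.8)(0.4045) = 41.4 °C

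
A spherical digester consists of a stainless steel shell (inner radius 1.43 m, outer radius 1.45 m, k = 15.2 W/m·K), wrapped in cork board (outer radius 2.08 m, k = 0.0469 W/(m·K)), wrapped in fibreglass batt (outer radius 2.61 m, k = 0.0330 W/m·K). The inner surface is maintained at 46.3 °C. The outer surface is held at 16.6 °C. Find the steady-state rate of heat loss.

Resistance network (inner→outer):
  R_stainless steel = (1/1.43 − 1/1.45)/(4πk) = 0.009646/(4π·15.2) = 5.050×10^-5 K/W
  R_cork board = (1/1.45 − 1/2.08)/(4πk) = 0.2089/(4π·0.0469) = 0.3544 K/W
  R_fibreglass batt = (1/2.08 − 1/2.61)/(4πk) = 0.09763/(4π·0.0330) = 0.2354 K/W
ΣR = 5.050×10^-5 + 0.3544 + 0.2354 = 0.5899 K/W
Q = ΔT/ΣR = (46.3 °C − 16.6 °C)/0.5899 = 50.3 W

Q = 50.3 W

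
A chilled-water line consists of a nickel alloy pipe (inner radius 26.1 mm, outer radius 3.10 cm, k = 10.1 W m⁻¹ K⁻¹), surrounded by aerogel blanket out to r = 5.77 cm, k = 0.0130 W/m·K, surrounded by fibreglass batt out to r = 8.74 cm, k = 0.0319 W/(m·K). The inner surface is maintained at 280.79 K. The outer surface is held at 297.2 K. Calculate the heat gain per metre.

Treat each layer as a resistance in series:
  R'_nickel alloy = ln(0.0310/0.0261)/(2πk) = 0.1721/(2π·10.1) = 0.002711 m·K/W
  R'_aerogel blanket = ln(0.0577/0.0310)/(2πk) = 0.6213/(2π·0.0130) = 7.606 m·K/W
  R'_fibreglass batt = ln(0.0874/0.0577)/(2πk) = 0.4152/(2π·0.0319) = 2.072 m·K/W
ΣR = 0.002711 + 7.606 + 2.072 = 9.681 m·K/W
Q' = ΔT/ΣR = (280.79 K − 297.2 K)/9.681 = -1.70 W/m
(Negative Q' ⇒ heat flows inward; heat gain = 1.70 W/m.)

Q' = 1.70 W/m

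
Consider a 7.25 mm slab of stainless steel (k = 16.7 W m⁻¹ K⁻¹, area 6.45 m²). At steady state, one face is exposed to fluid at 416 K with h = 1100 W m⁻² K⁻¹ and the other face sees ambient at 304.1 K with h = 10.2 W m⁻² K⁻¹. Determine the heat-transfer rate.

Q = 7.26 kW

Resistance network (inner→outer):
  R_conv,in = 1/(hA) = 1/(1100·6.45) = 1.409×10^-4 K/W
  R_stainless steel = L/(kA) = 0.00725/(16.7·6.45) = 6.731×10^-5 K/W
  R_conv,out = 1/(hA) = 1/(10.2·6.45) = 0.01520 K/W
ΣR = 1.409×10^-4 + 6.731×10^-5 + 0.01520 = 0.01541 K/W
Q = ΔT/ΣR = (416 K − 304.1 K)/0.01541 = 7260 W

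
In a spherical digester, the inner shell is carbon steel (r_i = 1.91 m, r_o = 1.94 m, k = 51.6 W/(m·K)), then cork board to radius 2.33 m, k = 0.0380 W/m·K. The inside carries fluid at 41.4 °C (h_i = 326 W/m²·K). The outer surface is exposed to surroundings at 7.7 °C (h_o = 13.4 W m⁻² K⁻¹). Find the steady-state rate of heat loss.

Treat each layer as a resistance in series:
  R_conv,in = 1/(4πr²h) = 1/(4π·1.91²·326) = 6.691×10^-5 K/W
  R_carbon steel = (1/1.91 − 1/1.94)/(4πk) = 0.008096/(4π·51.6) = 1.249×10^-5 K/W
  R_cork board = (1/1.94 − 1/2.33)/(4πk) = 0.08628/(4π·0.0380) = 0.1807 K/W
  R_conv,out = 1/(4πr²h) = 1/(4π·2.33²·13.4) = 0.001094 K/W
ΣR = 6.691×10^-5 + 1.249×10^-5 + 0.1807 + 0.001094 = 0.1819 K/W
Q = ΔT/ΣR = (41.4 °C − 7.7 °C)/0.1819 = 185 W

Q = 185 W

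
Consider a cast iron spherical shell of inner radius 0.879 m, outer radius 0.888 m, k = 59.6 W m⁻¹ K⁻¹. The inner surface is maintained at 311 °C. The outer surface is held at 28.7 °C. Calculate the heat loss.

Q = 4πk·ΔT/(1/r₁ − 1/r₂) = 4π × 59.6 × 282.3 / (1/0.879 − 1/0.888) = 1.83×10^7 W

Q = 1.83×10^7 W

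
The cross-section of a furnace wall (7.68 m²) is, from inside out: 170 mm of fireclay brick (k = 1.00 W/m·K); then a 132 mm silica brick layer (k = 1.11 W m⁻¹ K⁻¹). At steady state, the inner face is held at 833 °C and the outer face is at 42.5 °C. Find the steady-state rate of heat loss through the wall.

Q = 21000 W

Treat each layer as a resistance in series:
  R_fireclay brick = L/(kA) = 0.170/(1.00·7.68) = 0.02214 K/W
  R_silica brick = L/(kA) = 0.132/(1.11·7.68) = 0.01548 K/W
ΣR = 0.02214 + 0.01548 = 0.03762 K/W
Q = ΔT/ΣR = (833 °C − 42.5 °C)/0.03762 = 21000 W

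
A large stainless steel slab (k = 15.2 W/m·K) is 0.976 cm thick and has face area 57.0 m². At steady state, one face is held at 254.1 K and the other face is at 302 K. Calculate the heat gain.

Q = 4.25×10^6 W

Q = kA·ΔT/L = 15.2 × 57.0 × |254.1 K − 302 K| / 0.00976 = 4.25×10^6 W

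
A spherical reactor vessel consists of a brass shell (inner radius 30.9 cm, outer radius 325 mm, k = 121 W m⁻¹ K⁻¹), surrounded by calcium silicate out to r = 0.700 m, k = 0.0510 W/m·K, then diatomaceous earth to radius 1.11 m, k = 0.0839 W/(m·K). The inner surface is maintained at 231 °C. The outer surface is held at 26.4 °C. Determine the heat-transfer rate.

Resistance network (inner→outer):
  R_brass = (1/0.309 − 1/0.325)/(4πk) = 0.1593/(4π·121) = 1.048×10^-4 K/W
  R_calcium silicate = (1/0.325 − 1/0.700)/(4πk) = 1.648/(4π·0.0510) = 2.572 K/W
  R_diatomaceous earth = (1/0.700 − 1/1.11)/(4πk) = 0.5277/(4π·0.0839) = 0.5005 K/W
ΣR = 1.048×10^-4 + 2.572 + 0.5005 = 3.073 K/W
Q = ΔT/ΣR = (231 °C − 26.4 °C)/3.073 = 66.6 W

Q = 66.6 W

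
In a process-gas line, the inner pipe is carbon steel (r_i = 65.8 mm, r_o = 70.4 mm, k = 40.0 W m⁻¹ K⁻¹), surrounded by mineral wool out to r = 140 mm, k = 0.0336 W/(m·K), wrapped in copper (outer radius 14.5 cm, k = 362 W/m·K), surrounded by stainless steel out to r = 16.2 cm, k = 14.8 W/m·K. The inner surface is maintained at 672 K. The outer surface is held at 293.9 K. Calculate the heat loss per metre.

Resistance network (inner→outer):
  R'_carbon steel = ln(0.0704/0.0658)/(2πk) = 0.06757/(2π·40.0) = 2.689×10^-4 m·K/W
  R'_mineral wool = ln(0.140/0.0704)/(2πk) = 0.6874/(2π·0.0336) = 3.256 m·K/W
  R'_copper = ln(0.145/0.140)/(2πk) = 0.03509/(2π·362) = 1.543×10^-5 m·K/W
  R'_stainless steel = ln(0.162/0.145)/(2πk) = 0.1109/(2π·14.8) = 0.001192 m·K/W
ΣR = 2.689×10^-4 + 3.256 + 1.543×10^-5 + 0.001192 = 3.257 m·K/W
Q' = ΔT/ΣR = (672 K − 293.9 K)/3.257 = 116 W/m

Q' = 116 W/m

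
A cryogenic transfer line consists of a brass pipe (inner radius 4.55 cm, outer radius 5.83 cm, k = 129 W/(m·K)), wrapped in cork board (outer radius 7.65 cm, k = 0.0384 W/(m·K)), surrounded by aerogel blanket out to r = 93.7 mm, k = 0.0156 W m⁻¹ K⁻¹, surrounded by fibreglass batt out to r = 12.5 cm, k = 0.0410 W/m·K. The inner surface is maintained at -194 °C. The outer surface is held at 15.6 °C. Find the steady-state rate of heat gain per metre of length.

Q' = 48.6 W/m

Resistance network (inner→outer):
  R'_brass = ln(0.0583/0.0455)/(2πk) = 0.2479/(2π·129) = 3.058×10^-4 m·K/W
  R'_cork board = ln(0.0765/0.0583)/(2πk) = 0.2717/(2π·0.0384) = 1.126 m·K/W
  R'_aerogel blanket = ln(0.0937/0.0765)/(2πk) = 0.2028/(2π·0.0156) = 2.069 m·K/W
  R'_fibreglass batt = ln(0.125/0.0937)/(2πk) = 0.2882/(2π·0.0410) = 1.119 m·K/W
ΣR = 3.058×10^-4 + 1.126 + 2.069 + 1.119 = 4.314 m·K/W
Q' = ΔT/ΣR = (-194 °C − 15.6 °C)/4.314 = -48.6 W/m
(Negative Q' ⇒ heat flows inward; heat gain = 48.6 W/m.)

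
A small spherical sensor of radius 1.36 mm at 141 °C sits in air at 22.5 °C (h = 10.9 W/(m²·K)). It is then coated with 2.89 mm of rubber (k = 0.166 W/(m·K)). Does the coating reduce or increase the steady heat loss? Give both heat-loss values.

Critical radius for a sphere: r_cr = 2k/h = 0.0305 m = 3.05 cm.
Outer radius after coating: r₂ = 0.00136 + 0.00289 = 0.00425 m.
Since r₁ < r_cr and r₂ ≤ r_cr, the coating moves toward the maximum at r_cr — heat loss rises.
Bare: R = 1/(4πr₁²h) = 3947 K/W; Q = 118.5/3947 = 0.0300 W.
Coated: R = R_cond + R_conv = 643.9 K/W; Q = 118.5/643.9 = 0.184 W.

increases: 0.0300 → 0.184 W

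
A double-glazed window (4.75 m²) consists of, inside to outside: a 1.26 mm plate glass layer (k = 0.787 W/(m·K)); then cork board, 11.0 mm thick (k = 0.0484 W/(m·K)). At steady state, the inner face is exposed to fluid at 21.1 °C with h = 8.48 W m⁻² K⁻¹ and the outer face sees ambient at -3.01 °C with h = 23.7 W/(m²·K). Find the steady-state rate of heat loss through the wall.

Resistance network (inner→outer):
  R_conv,in = 1/(hA) = 1/(8.48·4.75) = 0.02483 K/W
  R_plate glass = L/(kA) = 0.00126/(0.787·4.75) = 3.371×10^-4 K/W
  R_cork board = L/(kA) = 0.0110/(0.0484·4.75) = 0.04785 K/W
  R_conv,out = 1/(hA) = 1/(23.7·4.75) = 0.008883 K/W
ΣR = 0.02483 + 3.371×10^-4 + 0.04785 + 0.008883 = 0.08190 K/W
Q = ΔT/ΣR = (21.1 °C − -3.01 °C)/0.08190 = 294 W

Q = 294 W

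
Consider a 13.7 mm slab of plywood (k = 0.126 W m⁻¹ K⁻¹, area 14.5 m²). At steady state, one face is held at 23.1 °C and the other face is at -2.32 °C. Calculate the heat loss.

Q = 3390 W

Q = kA·ΔT/L = 0.126 × 14.5 × |23.1 °C − -2.32 °C| / 0.0137 = 3390 W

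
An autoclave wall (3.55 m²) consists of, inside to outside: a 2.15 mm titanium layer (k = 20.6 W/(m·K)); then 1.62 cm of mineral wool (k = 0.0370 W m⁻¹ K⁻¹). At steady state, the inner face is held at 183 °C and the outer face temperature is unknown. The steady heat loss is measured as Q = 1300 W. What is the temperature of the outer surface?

T_out = 22.6 °C

Sum the resistances:
  R_titanium = L/(kA) = 0.00215/(20.6·3.55) = 2.940×10^-5 K/W
  R_mineral wool = L/(kA) = 0.0162/(0.0370·3.55) = 0.1233 K/W
ΣR = 0.1234 K/W
ΔT = Q·ΣR = 1300 × 0.1234 = 160.4 K
Heat flows outward, so T_out = T_in − ΔT = 183 − 160.4 = 22.6 °C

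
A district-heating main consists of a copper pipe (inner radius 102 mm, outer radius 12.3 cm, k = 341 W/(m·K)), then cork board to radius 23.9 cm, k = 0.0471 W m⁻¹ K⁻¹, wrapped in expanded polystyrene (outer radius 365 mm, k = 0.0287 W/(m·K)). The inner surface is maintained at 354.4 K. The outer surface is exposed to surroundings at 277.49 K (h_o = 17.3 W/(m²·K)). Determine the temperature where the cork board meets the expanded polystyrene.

Resistance network (inner→outer):
  R'_copper = ln(0.123/0.102)/(2πk) = 0.1872/(2π·341) = 8.738×10^-5 m·K/W
  R'_cork board = ln(0.239/0.123)/(2πk) = 0.6643/(2π·0.0471) = 2.245 m·K/W
  R'_expanded polystyrene = ln(0.365/0.239)/(2πk) = 0.4234/(2π·0.0287) = 2.348 m·K/W
  R'_conv,out = 1/(2πr h) = 1/(2π·0.365·17.3) = 0.02520 m·K/W
ΣR = 8.738×10^-5 + 2.245 + 2.348 + 0.02520 = 4.618 m·K/W
Q' = ΔT/ΣR = (354.4 K − 277.49 K)/4.618 = 16.65 W/m
From the inner boundary to the cork board/expanded polystyrene interface, ΣR_partial = 2.245 m·K/W.
T_interface = T_in − Q'·ΣR_partial = 354.4 K − (16.65)(2.245) = 317.0 K

T = 317.0 K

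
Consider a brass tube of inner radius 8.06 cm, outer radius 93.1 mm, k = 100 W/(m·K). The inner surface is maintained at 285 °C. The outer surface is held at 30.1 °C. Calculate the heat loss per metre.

Q' = 2πk·ΔT/ln(r₂/r₁) = 2π × 100 × 254.9 / ln(0.0931/0.0806) = 1.11×10^6 W/m

Q' = 1.11×10^6 W/m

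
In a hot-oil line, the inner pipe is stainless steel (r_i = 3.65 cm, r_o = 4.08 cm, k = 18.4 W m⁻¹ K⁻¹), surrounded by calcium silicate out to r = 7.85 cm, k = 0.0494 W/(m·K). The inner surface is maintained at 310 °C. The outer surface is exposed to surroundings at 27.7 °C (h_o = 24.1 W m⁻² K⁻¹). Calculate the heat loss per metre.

Series thermal resistances, inner to outer:
  R'_stainless steel = ln(0.0408/0.0365)/(2πk) = 0.1114/(2π·18.4) = 9.633×10^-4 m·K/W
  R'_calcium silicate = ln(0.0785/0.0408)/(2πk) = 0.6544/(2π·0.0494) = 2.108 m·K/W
  R'_conv,out = 1/(2πr h) = 1/(2π·0.0785·24.1) = 0.08413 m·K/W
ΣR = 9.633×10^-4 + 2.108 + 0.08413 = 2.193 m·K/W
Q' = ΔT/ΣR = (310 °C − 27.7 °C)/2.193 = 129 W/m

Q' = 129 W/m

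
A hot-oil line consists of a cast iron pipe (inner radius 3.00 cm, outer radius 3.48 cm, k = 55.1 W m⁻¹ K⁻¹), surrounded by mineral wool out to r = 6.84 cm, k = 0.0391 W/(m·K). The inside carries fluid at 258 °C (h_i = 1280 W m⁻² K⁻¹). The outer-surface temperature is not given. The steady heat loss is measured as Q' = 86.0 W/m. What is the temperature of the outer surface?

T_out = 21.1 °C

Series resistances:
  R'_conv,in = 1/(2πr h) = 1/(2π·0.0300·1280) = 0.004145 m·K/W
  R'_cast iron = ln(0.0348/0.0300)/(2πk) = 0.1484/(2π·55.1) = 4.287×10^-4 m·K/W
  R'_mineral wool = ln(0.0684/0.0348)/(2πk) = 0.6758/(2π·0.0391) = 2.751 m·K/W
ΣR = 2.755 m·K/W
ΔT = Q'·ΣR = 86.0 × 2.755 = 236.9 K
Heat flows outward, so T_out = T_in − ΔT = 258 − 236.9 = 21.1 °C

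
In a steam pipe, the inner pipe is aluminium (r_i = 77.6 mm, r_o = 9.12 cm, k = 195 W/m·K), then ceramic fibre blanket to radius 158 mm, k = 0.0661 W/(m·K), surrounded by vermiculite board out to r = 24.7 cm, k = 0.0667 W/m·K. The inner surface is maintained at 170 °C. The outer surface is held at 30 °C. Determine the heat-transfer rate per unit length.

Treat each layer as a resistance in series:
  R'_aluminium = ln(0.0912/0.0776)/(2πk) = 0.1615/(2π·195) = 1.318×10^-4 m·K/W
  R'_ceramic fibre blanket = ln(0.158/0.0912)/(2πk) = 0.5495/(2π·0.0661) = 1.323 m·K/W
  R'_vermiculite board = ln(0.247/0.158)/(2πk) = 0.4468/(2π·0.0667) = 1.066 m·K/W
ΣR = 1.318×10^-4 + 1.323 + 1.066 = 2.389 m·K/W
Q' = ΔT/ΣR = (170 °C − 30 °C)/2.389 = 58.6 W/m

Q' = 58.6 W/m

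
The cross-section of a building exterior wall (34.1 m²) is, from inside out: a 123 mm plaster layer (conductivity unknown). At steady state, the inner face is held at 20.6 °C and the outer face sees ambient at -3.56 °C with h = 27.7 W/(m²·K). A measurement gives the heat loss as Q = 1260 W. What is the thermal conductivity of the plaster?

ΣR = ΔT/Q = |20.6 − -3.56|/1260 = 0.01917 K/W
Known resistances:
  R_conv,out = 1/(hA) = 1/(27.7·34.1) = 0.001059 K/W
R_plaster = ΣR − ΣR_known = 0.01917 − 0.001059 = 0.01811 K/W
L/(kA) = 0.01811 ⇒ k = 0.123/(0.01811·34.1) = 0.199 W/m·K

k = 0.199 W/m·K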